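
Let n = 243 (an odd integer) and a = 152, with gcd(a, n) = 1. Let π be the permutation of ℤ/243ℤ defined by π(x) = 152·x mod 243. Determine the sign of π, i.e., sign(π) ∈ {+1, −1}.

-1

Orbit of 134 under x↦152x: [134, 199, 116, 136, 17, 154, 80]… (length divides ord_243(152)).
14 cycles of lengths [54, 54, 54, 18, 18, 18, 6, 6, 6, 2, 2, 2, 2, 1].
n − c = 243 − 14 = 229; sign = (−1)^229 = -1.
Check: (152/243) = -1 by Zolotarev.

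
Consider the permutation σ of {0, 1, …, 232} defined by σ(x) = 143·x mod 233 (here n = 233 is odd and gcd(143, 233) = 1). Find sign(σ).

-1

Trace 108: π^k(108) = [108, 66, 118, 98, 34, 202, 227] for k=0..6.
Cycle type of π: 232 + 1; total 2 cycles.
With 2 cycles on 233 points, sign = (−1)^{233−2} = -1.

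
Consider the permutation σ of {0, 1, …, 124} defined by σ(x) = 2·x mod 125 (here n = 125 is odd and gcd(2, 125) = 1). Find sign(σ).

Trace 34: π^k(34) = [34, 68, 11, 22, 44, 88, 51] for k=0..6.
4 cycles of lengths [100, 20, 4, 1].
sign(π) = (−1)^{n − #cycles} = (−1)^{125−4} = (−1)^121 = -1.
The Jacobi symbol (2|125) = -1 (Zolotarev) agrees.

-1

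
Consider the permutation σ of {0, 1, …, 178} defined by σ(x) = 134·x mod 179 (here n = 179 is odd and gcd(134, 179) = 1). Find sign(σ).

Orbit of 127 under x↦134x: [127, 13, 131, 12, 176, 135, 11]… (length divides ord_179(134)).
Cycle type of π: 178 + 1; total 2 cycles.
n − c = 179 − 2 = 177; sign = (−1)^177 = -1.
Zolotarev: (134|179) = -1, matching the cycle-count sign.

-1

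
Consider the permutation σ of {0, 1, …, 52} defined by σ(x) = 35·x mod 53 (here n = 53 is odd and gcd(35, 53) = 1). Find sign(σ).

-1

Trace 2: π^k(2) = [2, 17, 12, 49, 19, 29, 8] for k=0..6.
Cycle lengths of π_35 on ℤ/53ℤ: [52, 1]; 2 cycles in total.
53 − 2 = 51 transpositions; sign(π) = (−1)^51 = -1.
Zolotarev: (35|53) = -1, matching the cycle-count sign.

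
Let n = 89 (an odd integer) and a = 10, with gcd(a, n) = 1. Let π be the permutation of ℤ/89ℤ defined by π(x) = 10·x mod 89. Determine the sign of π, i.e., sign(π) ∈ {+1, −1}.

+1

Orbit of 69 under x↦10x: [69, 67, 47, 25, 72, 8, 80]… (length divides ord_89(10)).
π_10 has 3 disjoint cycles with lengths [44, 44, 1] on {0,…,88}.
With 3 cycles on 89 points, sign = (−1)^{89−3} = +1.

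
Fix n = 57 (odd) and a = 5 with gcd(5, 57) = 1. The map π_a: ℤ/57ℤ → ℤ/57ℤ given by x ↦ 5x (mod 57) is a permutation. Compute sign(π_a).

Start at x=11: 11 → 55 → 47 → 7 → 35 → 4 → 20 → … (one orbit).
π_5 has 6 disjoint cycles with lengths [18, 18, 9, 9, 2, 1] on {0,…,56}.
Σ(ℓ_i−1) = 57−6 = 51; sign = (−1)^51 = -1.

-1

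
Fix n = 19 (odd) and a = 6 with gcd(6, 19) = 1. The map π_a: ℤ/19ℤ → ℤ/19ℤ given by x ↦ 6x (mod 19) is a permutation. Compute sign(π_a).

+1

Orbit of 4 under x↦6x: [4, 5, 11, 9, 16, 1, 6]… (length divides ord_19(6)).
The orbit structure of x ↦ 6x mod 19: 3 orbits of sizes [9, 9, 1].
3 cycles on 19: each ℓ→(−1)^(ℓ−1), product (−1)^16 = +1.
The Jacobi symbol (6|19) = +1 (Zolotarev) agrees.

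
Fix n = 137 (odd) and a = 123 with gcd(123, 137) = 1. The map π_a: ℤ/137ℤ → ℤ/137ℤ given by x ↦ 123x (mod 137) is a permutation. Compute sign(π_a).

+1

Orbit of 133 under x↦123x: [133, 56, 38, 16, 50, 122, 73]… (length divides ord_137(123)).
The orbit structure of x ↦ 123x mod 137: 9 orbits of sizes [17, 17, 17, 17, 17, 17, 17, 17, 1].
Σ(ℓ_i−1) = 137−9 = 128; sign = (−1)^128 = +1.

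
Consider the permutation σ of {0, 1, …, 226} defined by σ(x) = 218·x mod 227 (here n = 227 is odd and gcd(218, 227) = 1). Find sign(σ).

Start at x=206: 206 → 189 → 115 → 100 → 8 → 155 → 194 → … (one orbit).
π_218 has 2 disjoint cycles with lengths [226, 1] on {0,…,226}.
227 − 2 = 225 transpositions; sign(π) = (−1)^225 = -1.

-1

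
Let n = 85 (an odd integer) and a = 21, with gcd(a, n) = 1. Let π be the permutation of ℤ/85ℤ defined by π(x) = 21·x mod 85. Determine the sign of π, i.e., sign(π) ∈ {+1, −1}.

+1

Trace 21: π^k(21) = [21, 16, 81, 1] for k=0..3.
Cycle type of π: 4×20 + 1×5; total 25 cycles.
n − c = 85 − 25 = 60; sign = (−1)^60 = +1.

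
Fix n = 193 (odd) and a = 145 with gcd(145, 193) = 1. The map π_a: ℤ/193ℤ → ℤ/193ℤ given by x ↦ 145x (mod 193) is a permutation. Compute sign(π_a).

Start at x=130: 130 → 129 → 177 → 189 → 192 → 48 → 12 → … (one orbit).
5 cycles of lengths [48, 48, 48, 48, 1].
5 cycles on 193: each ℓ→(−1)^(ℓ−1), product (−1)^188 = +1.
Check: (145/193) = +1 by Zolotarev.

+1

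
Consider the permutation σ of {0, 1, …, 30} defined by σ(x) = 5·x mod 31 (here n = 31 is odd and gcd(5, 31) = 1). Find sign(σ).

Orbit of 25 under x↦5x: [25, 1, 5]… (length divides ord_31(5)).
Cycle lengths of π_5 on ℤ/31ℤ: [3, 3, 3, 3, 3, 3, 3, 3, 3, 3, 1]; 11 cycles in total.
11 cycles on 31: each ℓ→(−1)^(ℓ−1), product (−1)^20 = +1.

+1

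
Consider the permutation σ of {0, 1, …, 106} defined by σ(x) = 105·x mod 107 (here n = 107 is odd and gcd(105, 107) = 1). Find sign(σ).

Trace 61: π^k(61) = [61, 92, 30, 47, 13, 81, 52] for k=0..6.
Cycle lengths of π_105 on ℤ/107ℤ: [53, 53, 1]; 3 cycles in total.
n − c = 107 − 3 = 104; sign = (−1)^104 = +1.
The Jacobi symbol (105|107) = +1 (Zolotarev) agrees.

+1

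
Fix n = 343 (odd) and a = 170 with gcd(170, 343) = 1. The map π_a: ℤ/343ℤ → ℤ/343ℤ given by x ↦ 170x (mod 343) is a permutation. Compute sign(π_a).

+1

Orbit of 170 under x↦170x: [170, 88, 211, 198, 46, 274, 275]… (length divides ord_343(170)).
π_170 has 7 disjoint cycles with lengths [147, 147, 21, 21, 3, 3, 1] on {0,…,342}.
With 7 cycles on 343 points, sign = (−1)^{343−7} = +1.
Zolotarev: (170|343) = +1, matching the cycle-count sign.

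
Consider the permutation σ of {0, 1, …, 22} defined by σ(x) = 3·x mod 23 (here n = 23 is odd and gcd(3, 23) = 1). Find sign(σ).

Start at x=16: 16 → 2 → 6 → 18 → 8 → 1 → 3 → … (one orbit).
Cycle lengths of π_3 on ℤ/23ℤ: [11, 11, 1]; 3 cycles in total.
With 3 cycles on 23 points, sign = (−1)^{23−3} = +1.
(3|23)_J = +1 (Zolotarev's lemma cross-check).

+1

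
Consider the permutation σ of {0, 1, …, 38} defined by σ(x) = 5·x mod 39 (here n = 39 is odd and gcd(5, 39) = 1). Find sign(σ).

Orbit of 1 under x↦5x: [1, 5, 25, 8]… (length divides ord_39(5)).
Cycle type of π: 4×9 + 2 + 1; total 11 cycles.
sign(π) = (−1)^{n − #cycles} = (−1)^{39−11} = (−1)^28 = +1.
(5|39)_J = +1 (Zolotarev's lemma cross-check).

+1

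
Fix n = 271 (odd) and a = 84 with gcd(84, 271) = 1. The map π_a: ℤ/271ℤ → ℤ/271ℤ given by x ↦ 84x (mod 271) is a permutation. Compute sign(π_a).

-1

Orbit of 10 under x↦84x: [10, 27, 100, 270, 187, 261, 244]… (length divides ord_271(84)).
Cycle type of π: 10×27 + 1; total 28 cycles.
271 − 28 = 243 transpositions; sign(π) = (−1)^243 = -1.
Via Zolotarev, sign(π_{84}) = (84|271) = -1.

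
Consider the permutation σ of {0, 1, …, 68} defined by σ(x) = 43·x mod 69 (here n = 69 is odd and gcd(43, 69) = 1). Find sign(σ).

Start at x=49: 49 → 37 → 4 → 34 → 13 → 7 → 25 → … (one orbit).
π_43 has 6 disjoint cycles with lengths [22, 22, 22, 1, 1, 1] on {0,…,68}.
6 cycles on 69: each ℓ→(−1)^(ℓ−1), product (−1)^63 = -1.

-1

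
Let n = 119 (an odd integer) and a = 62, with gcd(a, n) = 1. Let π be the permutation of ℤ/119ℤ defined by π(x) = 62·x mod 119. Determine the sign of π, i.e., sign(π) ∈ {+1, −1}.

Start at x=64: 64 → 41 → 43 → 48 → 1 → 62 → 36 → … (one orbit).
The orbit structure of x ↦ 62x mod 119: 11 orbits of sizes [16, 16, 16, 16, 16, 16, 16, 2, 2, 2, 1].
sign(π) = (−1)^{n − #cycles} = (−1)^{119−11} = (−1)^108 = +1.
Via Zolotarev, sign(π_{62}) = (62|119) = +1.

+1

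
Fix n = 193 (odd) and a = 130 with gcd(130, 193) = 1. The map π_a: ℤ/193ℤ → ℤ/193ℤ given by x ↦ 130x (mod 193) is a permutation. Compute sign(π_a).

+1

Start at x=81: 81 → 108 → 144 → 192 → 63 → 84 → 112 → … (one orbit).
17 cycles of lengths [12, 12, 12, 12, 12, 12, 12, 12, 12, 12, 12, 12, 12, 12, 12, 12, 1].
With 17 cycles on 193 points, sign = (−1)^{193−17} = +1.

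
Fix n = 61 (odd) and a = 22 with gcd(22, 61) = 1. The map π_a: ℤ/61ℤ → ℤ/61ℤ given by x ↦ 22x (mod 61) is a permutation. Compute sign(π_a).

Trace 56: π^k(56) = [56, 12, 20, 13, 42, 9, 15] for k=0..6.
Cycle lengths of π_22 on ℤ/61ℤ: [15, 15, 15, 15, 1]; 5 cycles in total.
n − c = 61 − 5 = 56; sign = (−1)^56 = +1.

+1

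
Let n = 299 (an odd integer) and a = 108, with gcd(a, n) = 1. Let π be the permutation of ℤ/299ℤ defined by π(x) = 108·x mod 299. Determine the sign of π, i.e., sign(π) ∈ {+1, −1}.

Start at x=165: 165 → 179 → 196 → 238 → 289 → 116 → 269 → … (one orbit).
9 cycles of lengths [66, 66, 66, 66, 11, 11, 6, 6, 1].
sign(π) = (−1)^{n − #cycles} = (−1)^{299−9} = (−1)^290 = +1.
Check: (108/299) = +1 by Zolotarev.

+1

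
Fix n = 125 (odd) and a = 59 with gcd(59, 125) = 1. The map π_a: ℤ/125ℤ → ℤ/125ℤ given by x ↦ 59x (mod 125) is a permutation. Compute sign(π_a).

Trace 74: π^k(74) = [74, 116, 94, 46, 89, 1, 59] for k=0..6.
7 cycles of lengths [50, 50, 10, 10, 2, 2, 1].
With 7 cycles on 125 points, sign = (−1)^{125−7} = +1.
(59|125)_J = +1 (Zolotarev's lemma cross-check).

+1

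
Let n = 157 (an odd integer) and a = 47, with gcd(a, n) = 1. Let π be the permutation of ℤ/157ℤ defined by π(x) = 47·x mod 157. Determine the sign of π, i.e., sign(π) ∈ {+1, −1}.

Trace 1: π^k(1) = [1, 47, 11, 46, 121, 35, 75] for k=0..6.
Cycle lengths of π_47 on ℤ/157ℤ: [39, 39, 39, 39, 1]; 5 cycles in total.
Σ(ℓ_i−1) = 157−5 = 152; sign = (−1)^152 = +1.

+1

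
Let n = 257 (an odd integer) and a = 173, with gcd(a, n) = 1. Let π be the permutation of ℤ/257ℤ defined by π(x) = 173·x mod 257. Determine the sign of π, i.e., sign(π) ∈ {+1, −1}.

Start at x=222: 222 → 113 → 17 → 114 → 190 → 231 → 128 → … (one orbit).
Cycle lengths of π_173 on ℤ/257ℤ: [128, 128, 1]; 3 cycles in total.
With 3 cycles on 257 points, sign = (−1)^{257−3} = +1.
Via Zolotarev, sign(π_{173}) = (173|257) = +1.

+1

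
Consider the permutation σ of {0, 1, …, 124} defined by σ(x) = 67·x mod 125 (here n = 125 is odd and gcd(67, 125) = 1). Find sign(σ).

Orbit of 113 under x↦67x: [113, 71, 7, 94, 48, 91, 97]… (length divides ord_125(67)).
Cycle lengths of π_67 on ℤ/125ℤ: [100, 20, 4, 1]; 4 cycles in total.
4 cycles on 125: each ℓ→(−1)^(ℓ−1), product (−1)^121 = -1.
The Jacobi symbol (67|125) = -1 (Zolotarev) agrees.

-1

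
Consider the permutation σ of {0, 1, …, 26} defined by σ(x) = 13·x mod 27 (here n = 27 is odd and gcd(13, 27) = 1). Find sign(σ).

Orbit of 13 under x↦13x: [13, 7, 10, 22, 16, 19, 4]… (length divides ord_27(13)).
7 cycles of lengths [9, 9, 3, 3, 1, 1, 1].
27 − 7 = 20 transpositions; sign(π) = (−1)^20 = +1.
Check: (13/27) = +1 by Zolotarev.

+1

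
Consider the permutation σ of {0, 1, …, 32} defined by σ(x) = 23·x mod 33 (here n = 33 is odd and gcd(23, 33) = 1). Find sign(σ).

Start at x=23: 23 → 1 → 23 (one orbit).
π_23 has 22 disjoint cycles with lengths [2, 2, 2, 2, 2, 2, 2, 2, 2, 2, 2, 1, 1, 1, 1, 1, 1, 1, 1, 1, 1, 1] on {0,…,32}.
sign(π) = (−1)^{n − #cycles} = (−1)^{33−22} = (−1)^11 = -1.
(23|33)_J = -1 (Zolotarev's lemma cross-check).

-1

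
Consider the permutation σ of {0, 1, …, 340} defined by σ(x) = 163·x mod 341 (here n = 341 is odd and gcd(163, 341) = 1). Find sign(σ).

+1

Orbit of 1 under x↦163x: [1, 163, 312, 47, 159]… (length divides ord_341(163)).
Cycle lengths of π_163 on ℤ/341ℤ: [5, 5, 5, 5, 5, 5, 5, 5, 5, 5, 5, 5, 5, 5, 5, 5, 5, 5, 5, 5, 5, 5, 5, 5, 5, 5, 5, 5, 5, 5, 5, 5, 5, 5, 5, 5, 5, 5, 5, 5, 5, 5, 5, 5, 5, 5, 5, 5, 5, 5, 5, 5, 5, 5, 5, 5, 5, 5, 5, 5, 5, 5, 5, 5, 5, 5, 5, 5, 1]; 69 cycles in total.
n − c = 341 − 69 = 272; sign = (−1)^272 = +1.
Zolotarev: (163|341) = +1, matching the cycle-count sign.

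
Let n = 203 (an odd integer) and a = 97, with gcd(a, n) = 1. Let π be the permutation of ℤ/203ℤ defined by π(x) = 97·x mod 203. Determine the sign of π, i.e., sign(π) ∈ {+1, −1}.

+1

Trace 188: π^k(188) = [188, 169, 153, 22, 104, 141, 76] for k=0..6.
11 cycles of lengths [28, 28, 28, 28, 28, 28, 28, 2, 2, 2, 1].
203 − 11 = 192 transpositions; sign(π) = (−1)^192 = +1.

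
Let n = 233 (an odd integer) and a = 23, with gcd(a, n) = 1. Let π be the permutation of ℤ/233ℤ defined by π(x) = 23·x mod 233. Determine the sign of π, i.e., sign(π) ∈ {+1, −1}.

Start at x=1: 1 → 23 → 63 → 51 → 8 → 184 → 38 → … (one orbit).
π_23 has 9 disjoint cycles with lengths [29, 29, 29, 29, 29, 29, 29, 29, 1] on {0,…,232}.
n − c = 233 − 9 = 224; sign = (−1)^224 = +1.
Check: (23/233) = +1 by Zolotarev.

+1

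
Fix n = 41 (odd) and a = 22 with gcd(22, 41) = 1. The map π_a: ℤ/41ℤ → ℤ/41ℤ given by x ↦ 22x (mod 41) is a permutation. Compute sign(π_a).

-1

Trace 29: π^k(29) = [29, 23, 14, 21, 11, 37, 35] for k=0..6.
Cycle type of π: 40 + 1; total 2 cycles.
2 cycles on 41: each ℓ→(−1)^(ℓ−1), product (−1)^39 = -1.
Check: (22/41) = -1 by Zolotarev.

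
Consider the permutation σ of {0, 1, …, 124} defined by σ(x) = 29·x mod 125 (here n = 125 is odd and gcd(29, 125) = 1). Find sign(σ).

Trace 44: π^k(44) = [44, 26, 4, 116, 114, 56, 124] for k=0..6.
Cycle lengths of π_29 on ℤ/125ℤ: [50, 50, 10, 10, 2, 2, 1]; 7 cycles in total.
Σ(ℓ_i−1) = 125−7 = 118; sign = (−1)^118 = +1.

+1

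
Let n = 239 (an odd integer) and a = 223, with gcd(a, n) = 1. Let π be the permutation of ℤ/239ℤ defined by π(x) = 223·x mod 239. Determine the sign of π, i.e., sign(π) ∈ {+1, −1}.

-1

Trace 53: π^k(53) = [53, 108, 184, 163, 21, 142, 118] for k=0..6.
2 cycles of lengths [238, 1].
2 cycles on 239: each ℓ→(−1)^(ℓ−1), product (−1)^237 = -1.
Via Zolotarev, sign(π_{223}) = (223|239) = -1.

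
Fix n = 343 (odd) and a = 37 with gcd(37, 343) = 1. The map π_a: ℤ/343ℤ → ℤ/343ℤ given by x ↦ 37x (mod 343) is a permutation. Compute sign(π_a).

Start at x=123: 123 → 92 → 317 → 67 → 78 → 142 → 109 → … (one orbit).
7 cycles of lengths [147, 147, 21, 21, 3, 3, 1].
343 − 7 = 336 transpositions; sign(π) = (−1)^336 = +1.
Check: (37/343) = +1 by Zolotarev.

+1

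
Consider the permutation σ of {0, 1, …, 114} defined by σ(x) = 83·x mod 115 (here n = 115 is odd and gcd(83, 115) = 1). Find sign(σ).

Orbit of 33 under x↦83x: [33, 94, 97, 1, 83, 104, 7]… (length divides ord_115(83)).
The orbit structure of x ↦ 83x mod 115: 5 orbits of sizes [44, 44, 22, 4, 1].
n − c = 115 − 5 = 110; sign = (−1)^110 = +1.
The Jacobi symbol (83|115) = +1 (Zolotarev) agrees.

+1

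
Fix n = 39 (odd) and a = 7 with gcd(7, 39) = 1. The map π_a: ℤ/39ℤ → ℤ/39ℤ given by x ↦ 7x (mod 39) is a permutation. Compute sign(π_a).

-1

Orbit of 37 under x↦7x: [37, 25, 19, 16, 34, 4, 28]… (length divides ord_39(7)).
π_7 has 6 disjoint cycles with lengths [12, 12, 12, 1, 1, 1] on {0,…,38}.
Σ(ℓ_i−1) = 39−6 = 33; sign = (−1)^33 = -1.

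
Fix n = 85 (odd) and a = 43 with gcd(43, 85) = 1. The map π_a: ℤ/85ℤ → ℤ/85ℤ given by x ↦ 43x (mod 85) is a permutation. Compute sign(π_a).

Start at x=2: 2 → 1 → 43 → 64 → 32 → 16 → 8 → … (one orbit).
π_43 has 12 disjoint cycles with lengths [8, 8, 8, 8, 8, 8, 8, 8, 8, 8, 4, 1] on {0,…,84}.
sign(π) = (−1)^{n − #cycles} = (−1)^{85−12} = (−1)^73 = -1.
(43|85)_J = -1 (Zolotarev's lemma cross-check).

-1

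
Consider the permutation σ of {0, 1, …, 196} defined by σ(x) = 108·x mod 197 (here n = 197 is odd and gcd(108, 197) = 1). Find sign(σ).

-1

Trace 13: π^k(13) = [13, 25, 139, 40, 183, 64, 17] for k=0..6.
2 cycles of lengths [196, 1].
197 − 2 = 195 transpositions; sign(π) = (−1)^195 = -1.
Via Zolotarev, sign(π_{108}) = (108|197) = -1.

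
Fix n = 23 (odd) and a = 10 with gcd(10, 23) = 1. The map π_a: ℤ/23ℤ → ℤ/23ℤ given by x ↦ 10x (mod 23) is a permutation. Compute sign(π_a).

Start at x=7: 7 → 1 → 10 → 8 → 11 → 18 → 19 → … (one orbit).
Cycle type of π: 22 + 1; total 2 cycles.
n − c = 23 − 2 = 21; sign = (−1)^21 = -1.

-1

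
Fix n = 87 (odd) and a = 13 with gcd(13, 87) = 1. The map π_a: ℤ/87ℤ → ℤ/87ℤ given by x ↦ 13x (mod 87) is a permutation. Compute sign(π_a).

Trace 4: π^k(4) = [4, 52, 67, 1, 13, 82, 22] for k=0..6.
Decompose π into cycles: lengths [14, 14, 14, 14, 14, 14, 1, 1, 1] (9 cycles, including the fixed point 0).
Σ(ℓ_i−1) = 87−9 = 78; sign = (−1)^78 = +1.
The Jacobi symbol (13|87) = +1 (Zolotarev) agrees.

+1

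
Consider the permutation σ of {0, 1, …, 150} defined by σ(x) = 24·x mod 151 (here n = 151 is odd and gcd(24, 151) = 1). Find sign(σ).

-1

Trace 101: π^k(101) = [101, 8, 41, 78, 60, 81, 132] for k=0..6.
Cycle type of π: 50×3 + 1; total 4 cycles.
n − c = 151 − 4 = 147; sign = (−1)^147 = -1.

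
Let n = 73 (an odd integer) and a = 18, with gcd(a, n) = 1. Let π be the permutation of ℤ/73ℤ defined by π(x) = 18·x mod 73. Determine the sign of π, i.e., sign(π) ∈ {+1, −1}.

Start at x=32: 32 → 65 → 2 → 36 → 64 → 57 → 4 → … (one orbit).
Cycle lengths of π_18 on ℤ/73ℤ: [18, 18, 18, 18, 1]; 5 cycles in total.
73 − 5 = 68 transpositions; sign(π) = (−1)^68 = +1.
(18|73)_J = +1 (Zolotarev's lemma cross-check).

+1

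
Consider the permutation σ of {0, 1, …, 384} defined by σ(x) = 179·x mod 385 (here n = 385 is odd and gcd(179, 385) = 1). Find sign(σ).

Trace 4: π^k(4) = [4, 331, 344, 361, 324, 246, 144] for k=0..6.
Decompose π into cycles: lengths [30, 30, 30, 30, 30, 30, 30, 30, 15, 15, 15, 15, 10, 10, 10, 10, 6, 6, 6, 6, 5, 5, 3, 3, 2, 2, 1] (27 cycles, including the fixed point 0).
27 cycles on 385: each ℓ→(−1)^(ℓ−1), product (−1)^358 = +1.

+1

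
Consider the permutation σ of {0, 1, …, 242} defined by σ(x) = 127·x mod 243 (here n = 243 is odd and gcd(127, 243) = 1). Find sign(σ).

+1

Orbit of 55 under x↦127x: [55, 181, 145, 190, 73, 37, 82]… (length divides ord_243(127)).
27 cycles of lengths [27, 27, 27, 27, 27, 27, 9, 9, 9, 9, 9, 9, 3, 3, 3, 3, 3, 3, 1, 1, 1, 1, 1, 1, 1, 1, 1].
27 cycles on 243: each ℓ→(−1)^(ℓ−1), product (−1)^216 = +1.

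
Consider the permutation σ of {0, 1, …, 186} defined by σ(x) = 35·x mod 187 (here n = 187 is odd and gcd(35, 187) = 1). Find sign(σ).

-1

Orbit of 86 under x↦35x: [86, 18, 69, 171, 1, 35, 103]… (length divides ord_187(35)).
34 cycles of lengths [10, 10, 10, 10, 10, 10, 10, 10, 10, 10, 10, 10, 10, 10, 10, 10, 10, 1, 1, 1, 1, 1, 1, 1, 1, 1, 1, 1, 1, 1, 1, 1, 1, 1].
34 cycles on 187: each ℓ→(−1)^(ℓ−1), product (−1)^153 = -1.
(35|187)_J = -1 (Zolotarev's lemma cross-check).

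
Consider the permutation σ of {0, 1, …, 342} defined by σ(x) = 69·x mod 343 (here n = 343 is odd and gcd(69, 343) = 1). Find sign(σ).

Start at x=125: 125 → 50 → 20 → 8 → 209 → 15 → 6 → … (one orbit).
10 cycles of lengths [98, 98, 98, 14, 14, 14, 2, 2, 2, 1].
Σ(ℓ_i−1) = 343−10 = 333; sign = (−1)^333 = -1.

-1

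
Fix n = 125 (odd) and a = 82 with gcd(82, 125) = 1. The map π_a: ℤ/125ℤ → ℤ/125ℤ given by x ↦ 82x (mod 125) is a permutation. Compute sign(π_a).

Trace 7: π^k(7) = [7, 74, 68, 76, 107, 24, 93] for k=0..6.
Decompose π into cycles: lengths [20, 20, 20, 20, 20, 4, 4, 4, 4, 4, 4, 1] (12 cycles, including the fixed point 0).
Σ(ℓ_i−1) = 125−12 = 113; sign = (−1)^113 = -1.
Via Zolotarev, sign(π_{82}) = (82|125) = -1.

-1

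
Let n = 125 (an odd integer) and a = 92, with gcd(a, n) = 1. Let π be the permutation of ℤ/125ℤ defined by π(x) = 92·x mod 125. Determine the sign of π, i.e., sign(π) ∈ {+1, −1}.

-1

Orbit of 26 under x↦92x: [26, 17, 64, 13, 71, 32, 69]… (length divides ord_125(92)).
Cycle type of π: 100 + 20 + 4 + 1; total 4 cycles.
125 − 4 = 121 transpositions; sign(π) = (−1)^121 = -1.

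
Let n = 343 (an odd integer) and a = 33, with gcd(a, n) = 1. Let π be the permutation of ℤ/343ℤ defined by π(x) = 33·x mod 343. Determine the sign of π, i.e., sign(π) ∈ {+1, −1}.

-1

Orbit of 201 under x↦33x: [201, 116, 55, 100, 213, 169, 89]… (length divides ord_343(33)).
Decompose π into cycles: lengths [294, 42, 6, 1] (4 cycles, including the fixed point 0).
4 cycles on 343: each ℓ→(−1)^(ℓ−1), product (−1)^339 = -1.
Check: (33/343) = -1 by Zolotarev.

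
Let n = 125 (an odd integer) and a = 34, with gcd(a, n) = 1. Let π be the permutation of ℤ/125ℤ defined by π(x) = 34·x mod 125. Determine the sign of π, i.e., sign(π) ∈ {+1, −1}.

+1

Trace 69: π^k(69) = [69, 96, 14, 101, 59, 6, 79] for k=0..6.
Decompose π into cycles: lengths [50, 50, 10, 10, 2, 2, 1] (7 cycles, including the fixed point 0).
Σ(ℓ_i−1) = 125−7 = 118; sign = (−1)^118 = +1.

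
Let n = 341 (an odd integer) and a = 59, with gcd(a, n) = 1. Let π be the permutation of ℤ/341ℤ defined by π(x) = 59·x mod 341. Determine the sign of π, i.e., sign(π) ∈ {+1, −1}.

Orbit of 56 under x↦59x: [56, 235, 225, 317, 289, 1, 59]… (length divides ord_341(59)).
25 cycles of lengths [15, 15, 15, 15, 15, 15, 15, 15, 15, 15, 15, 15, 15, 15, 15, 15, 15, 15, 15, 15, 15, 15, 5, 5, 1].
n − c = 341 − 25 = 316; sign = (−1)^316 = +1.
The Jacobi symbol (59|341) = +1 (Zolotarev) agrees.

+1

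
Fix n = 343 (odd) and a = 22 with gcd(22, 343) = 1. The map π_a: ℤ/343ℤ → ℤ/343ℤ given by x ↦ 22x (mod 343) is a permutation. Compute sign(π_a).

Start at x=169: 169 → 288 → 162 → 134 → 204 → 29 → 295 → … (one orbit).
19 cycles of lengths [49, 49, 49, 49, 49, 49, 7, 7, 7, 7, 7, 7, 1, 1, 1, 1, 1, 1, 1].
sign(π) = (−1)^{n − #cycles} = (−1)^{343−19} = (−1)^324 = +1.

+1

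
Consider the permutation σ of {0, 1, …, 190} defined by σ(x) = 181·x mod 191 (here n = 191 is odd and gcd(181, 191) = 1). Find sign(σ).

Orbit of 7 under x↦181x: [7, 121, 127, 67, 94, 15, 41]… (length divides ord_191(181)).
Cycle lengths of π_181 on ℤ/191ℤ: [190, 1]; 2 cycles in total.
n − c = 191 − 2 = 189; sign = (−1)^189 = -1.
Check: (181/191) = -1 by Zolotarev.

-1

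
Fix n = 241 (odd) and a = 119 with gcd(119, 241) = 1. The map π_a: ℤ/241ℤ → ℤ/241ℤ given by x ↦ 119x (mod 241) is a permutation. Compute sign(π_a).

+1

Orbit of 119 under x↦119x: [119, 183, 87, 231, 15, 98, 94]… (length divides ord_241(119)).
Decompose π into cycles: lengths [15, 15, 15, 15, 15, 15, 15, 15, 15, 15, 15, 15, 15, 15, 15, 15, 1] (17 cycles, including the fixed point 0).
241 − 17 = 224 transpositions; sign(π) = (−1)^224 = +1.
The Jacobi symbol (119|241) = +1 (Zolotarev) agrees.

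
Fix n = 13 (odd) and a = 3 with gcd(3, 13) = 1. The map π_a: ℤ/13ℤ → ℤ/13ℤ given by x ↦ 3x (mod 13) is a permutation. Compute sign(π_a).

+1

Start at x=9: 9 → 1 → 3 → 9 (one orbit).
The orbit structure of x ↦ 3x mod 13: 5 orbits of sizes [3, 3, 3, 3, 1].
With 5 cycles on 13 points, sign = (−1)^{13−5} = +1.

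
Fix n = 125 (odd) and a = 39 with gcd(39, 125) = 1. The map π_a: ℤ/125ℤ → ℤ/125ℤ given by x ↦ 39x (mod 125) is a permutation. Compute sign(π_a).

Orbit of 41 under x↦39x: [41, 99, 111, 79, 81, 34, 76]… (length divides ord_125(39)).
π_39 has 7 disjoint cycles with lengths [50, 50, 10, 10, 2, 2, 1] on {0,…,124}.
Σ(ℓ_i−1) = 125−7 = 118; sign = (−1)^118 = +1.
Check: (39/125) = +1 by Zolotarev.

+1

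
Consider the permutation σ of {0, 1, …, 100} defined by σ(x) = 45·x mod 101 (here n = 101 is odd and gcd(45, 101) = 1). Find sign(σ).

Orbit of 24 under x↦45x: [24, 70, 19, 47, 95, 33, 71]… (length divides ord_101(45)).
π_45 has 3 disjoint cycles with lengths [50, 50, 1] on {0,…,100}.
sign(π) = (−1)^{n − #cycles} = (−1)^{101−3} = (−1)^98 = +1.
(45|101)_J = +1 (Zolotarev's lemma cross-check).

+1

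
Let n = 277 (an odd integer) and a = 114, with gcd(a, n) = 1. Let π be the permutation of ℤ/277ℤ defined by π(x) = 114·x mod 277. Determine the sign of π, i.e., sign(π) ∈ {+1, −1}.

-1

Trace 254: π^k(254) = [254, 148, 252, 197, 21, 178, 71] for k=0..6.
Decompose π into cycles: lengths [276, 1] (2 cycles, including the fixed point 0).
277 − 2 = 275 transpositions; sign(π) = (−1)^275 = -1.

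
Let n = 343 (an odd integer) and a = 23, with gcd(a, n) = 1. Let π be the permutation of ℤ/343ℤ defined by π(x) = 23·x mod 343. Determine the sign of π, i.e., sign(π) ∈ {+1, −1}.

+1

Orbit of 260 under x↦23x: [260, 149, 340, 274, 128, 200, 141]… (length divides ord_343(23)).
Decompose π into cycles: lengths [147, 147, 21, 21, 3, 3, 1] (7 cycles, including the fixed point 0).
Σ(ℓ_i−1) = 343−7 = 336; sign = (−1)^336 = +1.
(23|343)_J = +1 (Zolotarev's lemma cross-check).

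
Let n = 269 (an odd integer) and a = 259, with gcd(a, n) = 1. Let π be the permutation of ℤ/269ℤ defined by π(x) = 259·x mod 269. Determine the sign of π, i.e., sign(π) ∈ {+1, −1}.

-1

Orbit of 253 under x↦259x: [253, 160, 14, 129, 55, 257, 120]… (length divides ord_269(259)).
Cycle type of π: 268 + 1; total 2 cycles.
Σ(ℓ_i−1) = 269−2 = 267; sign = (−1)^267 = -1.
Zolotarev: (259|269) = -1, matching the cycle-count sign.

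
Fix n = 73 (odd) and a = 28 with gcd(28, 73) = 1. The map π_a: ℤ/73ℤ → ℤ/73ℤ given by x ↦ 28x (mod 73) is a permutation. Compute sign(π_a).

-1

Start at x=32: 32 → 20 → 49 → 58 → 18 → 66 → 23 → … (one orbit).
Decompose π into cycles: lengths [72, 1] (2 cycles, including the fixed point 0).
73 − 2 = 71 transpositions; sign(π) = (−1)^71 = -1.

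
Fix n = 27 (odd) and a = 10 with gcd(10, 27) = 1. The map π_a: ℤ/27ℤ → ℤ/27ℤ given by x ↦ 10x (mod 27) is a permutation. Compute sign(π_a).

+1

Trace 1: π^k(1) = [1, 10, 19] for k=0..2.
The orbit structure of x ↦ 10x mod 27: 15 orbits of sizes [3, 3, 3, 3, 3, 3, 1, 1, 1, 1, 1, 1, 1, 1, 1].
27 − 15 = 12 transpositions; sign(π) = (−1)^12 = +1.
Check: (10/27) = +1 by Zolotarev.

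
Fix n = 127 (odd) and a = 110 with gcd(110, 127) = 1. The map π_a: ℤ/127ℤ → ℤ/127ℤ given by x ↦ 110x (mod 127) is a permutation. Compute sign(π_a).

-1

Trace 81: π^k(81) = [81, 20, 41, 65, 38, 116, 60] for k=0..6.
Cycle lengths of π_110 on ℤ/127ℤ: [126, 1]; 2 cycles in total.
127 − 2 = 125 transpositions; sign(π) = (−1)^125 = -1.
The Jacobi symbol (110|127) = -1 (Zolotarev) agrees.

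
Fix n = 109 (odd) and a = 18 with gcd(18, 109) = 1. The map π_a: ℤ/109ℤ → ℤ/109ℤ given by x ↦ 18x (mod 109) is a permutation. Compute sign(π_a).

Orbit of 65 under x↦18x: [65, 80, 23, 87, 40, 66, 98]… (length divides ord_109(18)).
Cycle lengths of π_18 on ℤ/109ℤ: [108, 1]; 2 cycles in total.
With 2 cycles on 109 points, sign = (−1)^{109−2} = -1.

-1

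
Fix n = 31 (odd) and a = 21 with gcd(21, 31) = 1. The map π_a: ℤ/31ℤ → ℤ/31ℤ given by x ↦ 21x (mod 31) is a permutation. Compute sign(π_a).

-1

Start at x=5: 5 → 12 → 4 → 22 → 28 → 30 → 10 → … (one orbit).
The orbit structure of x ↦ 21x mod 31: 2 orbits of sizes [30, 1].
2 cycles on 31: each ℓ→(−1)^(ℓ−1), product (−1)^29 = -1.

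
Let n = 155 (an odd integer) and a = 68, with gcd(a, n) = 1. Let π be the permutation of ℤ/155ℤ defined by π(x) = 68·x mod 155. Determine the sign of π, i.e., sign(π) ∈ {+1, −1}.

+1

Orbit of 123 under x↦68x: [123, 149, 57, 1, 68, 129, 92]… (length divides ord_155(68)).
17 cycles of lengths [12, 12, 12, 12, 12, 12, 12, 12, 12, 12, 6, 6, 6, 6, 6, 4, 1].
Σ(ℓ_i−1) = 155−17 = 138; sign = (−1)^138 = +1.
(68|155)_J = +1 (Zolotarev's lemma cross-check).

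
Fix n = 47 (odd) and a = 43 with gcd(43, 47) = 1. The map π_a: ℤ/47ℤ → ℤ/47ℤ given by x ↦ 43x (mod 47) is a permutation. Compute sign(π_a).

Orbit of 12 under x↦43x: [12, 46, 4, 31, 17, 26, 37]… (length divides ord_47(43)).
The orbit structure of x ↦ 43x mod 47: 2 orbits of sizes [46, 1].
2 cycles on 47: each ℓ→(−1)^(ℓ−1), product (−1)^45 = -1.
The Jacobi symbol (43|47) = -1 (Zolotarev) agrees.

-1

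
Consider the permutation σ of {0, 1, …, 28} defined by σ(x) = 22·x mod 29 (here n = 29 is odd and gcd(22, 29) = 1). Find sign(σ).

+1

Start at x=23: 23 → 13 → 25 → 28 → 7 → 9 → 24 → … (one orbit).
The orbit structure of x ↦ 22x mod 29: 3 orbits of sizes [14, 14, 1].
3 cycles on 29: each ℓ→(−1)^(ℓ−1), product (−1)^26 = +1.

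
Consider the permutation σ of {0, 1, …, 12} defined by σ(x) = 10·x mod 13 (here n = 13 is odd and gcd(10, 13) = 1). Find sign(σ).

+1

Trace 10: π^k(10) = [10, 9, 12, 3, 4, 1] for k=0..5.
The orbit structure of x ↦ 10x mod 13: 3 orbits of sizes [6, 6, 1].
sign(π) = (−1)^{n − #cycles} = (−1)^{13−3} = (−1)^10 = +1.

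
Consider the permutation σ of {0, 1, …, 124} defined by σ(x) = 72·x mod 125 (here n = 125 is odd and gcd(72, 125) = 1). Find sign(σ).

-1

Trace 118: π^k(118) = [118, 121, 87, 14, 8, 76, 97] for k=0..6.
Cycle type of π: 100 + 20 + 4 + 1; total 4 cycles.
Σ(ℓ_i−1) = 125−4 = 121; sign = (−1)^121 = -1.
Check: (72/125) = -1 by Zolotarev.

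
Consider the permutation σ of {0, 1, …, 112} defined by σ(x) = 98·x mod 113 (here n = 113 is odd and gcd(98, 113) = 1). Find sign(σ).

Orbit of 112 under x↦98x: [112, 15, 1, 98]… (length divides ord_113(98)).
Decompose π into cycles: lengths [4, 4, 4, 4, 4, 4, 4, 4, 4, 4, 4, 4, 4, 4, 4, 4, 4, 4, 4, 4, 4, 4, 4, 4, 4, 4, 4, 4, 1] (29 cycles, including the fixed point 0).
113 − 29 = 84 transpositions; sign(π) = (−1)^84 = +1.
The Jacobi symbol (98|113) = +1 (Zolotarev) agrees.

+1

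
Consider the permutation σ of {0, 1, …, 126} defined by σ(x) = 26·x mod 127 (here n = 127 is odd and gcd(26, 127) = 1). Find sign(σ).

Trace 120: π^k(120) = [120, 72, 94, 31, 44, 1, 26] for k=0..6.
Cycle lengths of π_26 on ℤ/127ℤ: [63, 63, 1]; 3 cycles in total.
n − c = 127 − 3 = 124; sign = (−1)^124 = +1.

+1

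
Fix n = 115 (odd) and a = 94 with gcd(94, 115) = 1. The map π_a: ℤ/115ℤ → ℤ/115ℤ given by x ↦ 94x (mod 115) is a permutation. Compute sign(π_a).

+1

Orbit of 9 under x↦94x: [9, 41, 59, 26, 29, 81, 24]… (length divides ord_115(94)).
The orbit structure of x ↦ 94x mod 115: 9 orbits of sizes [22, 22, 22, 22, 11, 11, 2, 2, 1].
Σ(ℓ_i−1) = 115−9 = 106; sign = (−1)^106 = +1.
Check: (94/115) = +1 by Zolotarev.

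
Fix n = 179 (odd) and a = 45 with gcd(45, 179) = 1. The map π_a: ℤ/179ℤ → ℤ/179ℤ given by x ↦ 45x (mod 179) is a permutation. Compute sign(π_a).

+1

Trace 89: π^k(89) = [89, 67, 151, 172, 43, 145, 81] for k=0..6.
Cycle lengths of π_45 on ℤ/179ℤ: [89, 89, 1]; 3 cycles in total.
179 − 3 = 176 transpositions; sign(π) = (−1)^176 = +1.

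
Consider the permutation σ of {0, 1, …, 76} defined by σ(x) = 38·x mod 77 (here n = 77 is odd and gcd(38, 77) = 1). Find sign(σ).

Trace 67: π^k(67) = [67, 5, 36, 59, 9, 34, 60] for k=0..6.
The orbit structure of x ↦ 38x mod 77: 6 orbits of sizes [30, 30, 6, 5, 5, 1].
6 cycles on 77: each ℓ→(−1)^(ℓ−1), product (−1)^71 = -1.
The Jacobi symbol (38|77) = -1 (Zolotarev) agrees.

-1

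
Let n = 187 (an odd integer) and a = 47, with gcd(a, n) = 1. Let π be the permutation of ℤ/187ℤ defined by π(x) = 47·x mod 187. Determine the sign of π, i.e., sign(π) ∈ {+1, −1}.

Orbit of 1 under x↦47x: [1, 47, 152, 38, 103, 166, 135]… (length divides ord_187(47)).
15 cycles of lengths [20, 20, 20, 20, 20, 20, 20, 20, 5, 5, 4, 4, 4, 4, 1].
187 − 15 = 172 transpositions; sign(π) = (−1)^172 = +1.
Zolotarev: (47|187) = +1, matching the cycle-count sign.

+1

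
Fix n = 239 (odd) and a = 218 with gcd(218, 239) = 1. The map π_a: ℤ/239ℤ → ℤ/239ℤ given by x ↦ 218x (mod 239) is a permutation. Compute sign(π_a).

+1

Start at x=4: 4 → 155 → 91 → 1 → 218 → 202 → 60 → … (one orbit).
3 cycles of lengths [119, 119, 1].
239 − 3 = 236 transpositions; sign(π) = (−1)^236 = +1.
Zolotarev: (218|239) = +1, matching the cycle-count sign.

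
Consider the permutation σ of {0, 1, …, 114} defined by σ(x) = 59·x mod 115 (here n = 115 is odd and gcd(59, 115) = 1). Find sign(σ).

Orbit of 9 under x↦59x: [9, 71, 49, 16, 24, 36, 54]… (length divides ord_115(59)).
The orbit structure of x ↦ 59x mod 115: 9 orbits of sizes [22, 22, 22, 22, 11, 11, 2, 2, 1].
n − c = 115 − 9 = 106; sign = (−1)^106 = +1.

+1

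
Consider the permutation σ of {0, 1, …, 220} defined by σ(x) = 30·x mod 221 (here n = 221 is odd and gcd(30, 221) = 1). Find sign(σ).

+1

Trace 1: π^k(1) = [1, 30, 16, 38, 35, 166, 118] for k=0..6.
π_30 has 23 disjoint cycles with lengths [12, 12, 12, 12, 12, 12, 12, 12, 12, 12, 12, 12, 12, 12, 12, 12, 6, 6, 4, 4, 4, 4, 1] on {0,…,220}.
With 23 cycles on 221 points, sign = (−1)^{221−23} = +1.
Check: (30/221) = +1 by Zolotarev.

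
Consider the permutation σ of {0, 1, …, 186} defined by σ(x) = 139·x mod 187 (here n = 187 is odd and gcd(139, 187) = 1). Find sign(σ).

+1

Trace 175: π^k(175) = [175, 15, 28, 152, 184, 144, 7] for k=0..6.
π_139 has 5 disjoint cycles with lengths [80, 80, 16, 10, 1] on {0,…,186}.
sign(π) = (−1)^{n − #cycles} = (−1)^{187−5} = (−1)^182 = +1.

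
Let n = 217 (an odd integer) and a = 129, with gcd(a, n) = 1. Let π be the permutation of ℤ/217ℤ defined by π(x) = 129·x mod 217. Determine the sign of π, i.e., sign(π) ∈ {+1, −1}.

-1

Trace 149: π^k(149) = [149, 125, 67, 180, 1, 129] for k=0..5.
Cycle lengths of π_129 on ℤ/217ℤ: [6, 6, 6, 6, 6, 6, 6, 6, 6, 6, 6, 6, 6, 6, 6, 6, 6, 6, 6, 6, 6, 6, 6, 6, 6, 6, 6, 6, 6, 6, 6, 3, 3, 3, 3, 3, 3, 3, 3, 3, 3, 1]; 42 cycles in total.
sign(π) = (−1)^{n − #cycles} = (−1)^{217−42} = (−1)^175 = -1.
Check: (129/217) = -1 by Zolotarev.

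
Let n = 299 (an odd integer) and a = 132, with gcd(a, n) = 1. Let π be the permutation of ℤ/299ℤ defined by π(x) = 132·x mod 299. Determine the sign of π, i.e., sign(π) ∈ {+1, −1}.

Start at x=282: 282 → 148 → 101 → 176 → 209 → 80 → 95 → … (one orbit).
Cycle lengths of π_132 on ℤ/299ℤ: [132, 132, 22, 12, 1]; 5 cycles in total.
n − c = 299 − 5 = 294; sign = (−1)^294 = +1.

+1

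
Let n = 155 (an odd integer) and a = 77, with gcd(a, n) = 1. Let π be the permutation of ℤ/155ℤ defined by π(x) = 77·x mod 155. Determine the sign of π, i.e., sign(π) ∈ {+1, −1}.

Start at x=4: 4 → 153 → 1 → 77 → 39 → 58 → 126 → … (one orbit).
11 cycles of lengths [20, 20, 20, 20, 20, 20, 10, 10, 10, 4, 1].
155 − 11 = 144 transpositions; sign(π) = (−1)^144 = +1.
Via Zolotarev, sign(π_{77}) = (77|155) = +1.

+1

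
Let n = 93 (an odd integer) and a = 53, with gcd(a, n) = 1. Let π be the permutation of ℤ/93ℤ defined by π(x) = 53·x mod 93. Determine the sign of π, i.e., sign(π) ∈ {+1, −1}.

+1

Trace 40: π^k(40) = [40, 74, 16, 11, 25, 23, 10] for k=0..6.
Cycle lengths of π_53 on ℤ/93ℤ: [30, 30, 30, 2, 1]; 5 cycles in total.
5 cycles on 93: each ℓ→(−1)^(ℓ−1), product (−1)^88 = +1.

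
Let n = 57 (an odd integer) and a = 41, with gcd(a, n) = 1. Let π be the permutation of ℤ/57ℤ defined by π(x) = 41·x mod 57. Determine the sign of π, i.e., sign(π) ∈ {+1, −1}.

Start at x=41: 41 → 28 → 8 → 43 → 53 → 7 → 2 → … (one orbit).
The orbit structure of x ↦ 41x mod 57: 5 orbits of sizes [18, 18, 18, 2, 1].
With 5 cycles on 57 points, sign = (−1)^{57−5} = +1.

+1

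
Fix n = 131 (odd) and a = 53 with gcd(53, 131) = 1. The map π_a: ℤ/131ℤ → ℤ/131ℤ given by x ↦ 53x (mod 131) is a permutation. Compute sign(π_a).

Orbit of 1 under x↦53x: [1, 53, 58, 61, 89]… (length divides ord_131(53)).
Cycle type of π: 5×26 + 1; total 27 cycles.
131 − 27 = 104 transpositions; sign(π) = (−1)^104 = +1.

+1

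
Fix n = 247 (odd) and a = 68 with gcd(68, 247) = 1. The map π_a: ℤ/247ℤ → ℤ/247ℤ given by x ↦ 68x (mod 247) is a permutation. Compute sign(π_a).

Start at x=178: 178 → 1 → 68 → 178 (one orbit).
The orbit structure of x ↦ 68x mod 247: 83 orbits of sizes [3, 3, 3, 3, 3, 3, 3, 3, 3, 3, 3, 3, 3, 3, 3, 3, 3, 3, 3, 3, 3, 3, 3, 3, 3, 3, 3, 3, 3, 3, 3, 3, 3, 3, 3, 3, 3, 3, 3, 3, 3, 3, 3, 3, 3, 3, 3, 3, 3, 3, 3, 3, 3, 3, 3, 3, 3, 3, 3, 3, 3, 3, 3, 3, 3, 3, 3, 3, 3, 3, 3, 3, 3, 3, 3, 3, 3, 3, 3, 3, 3, 3, 1].
sign(π) = (−1)^{n − #cycles} = (−1)^{247−83} = (−1)^164 = +1.
Via Zolotarev, sign(π_{68}) = (68|247) = +1.

+1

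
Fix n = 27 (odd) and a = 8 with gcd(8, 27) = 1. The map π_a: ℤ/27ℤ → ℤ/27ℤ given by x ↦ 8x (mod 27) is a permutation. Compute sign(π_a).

Trace 1: π^k(1) = [1, 8, 10, 26, 19, 17] for k=0..5.
Cycle type of π: 6×3 + 2×4 + 1; total 8 cycles.
8 cycles on 27: each ℓ→(−1)^(ℓ−1), product (−1)^19 = -1.
Via Zolotarev, sign(π_{8}) = (8|27) = -1.

-1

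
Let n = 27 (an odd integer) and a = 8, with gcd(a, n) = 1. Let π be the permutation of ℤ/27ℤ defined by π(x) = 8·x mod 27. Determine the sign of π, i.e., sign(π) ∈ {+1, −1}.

Trace 1: π^k(1) = [1, 8, 10, 26, 19, 17] for k=0..5.
Cycle lengths of π_8 on ℤ/27ℤ: [6, 6, 6, 2, 2, 2, 2, 1]; 8 cycles in total.
sign(π) = (−1)^{n − #cycles} = (−1)^{27−8} = (−1)^19 = -1.

-1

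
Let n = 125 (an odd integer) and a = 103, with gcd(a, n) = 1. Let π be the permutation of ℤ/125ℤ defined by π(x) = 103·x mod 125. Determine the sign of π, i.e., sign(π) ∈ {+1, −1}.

Trace 107: π^k(107) = [107, 21, 38, 39, 17, 1, 103] for k=0..6.
Cycle lengths of π_103 on ℤ/125ℤ: [100, 20, 4, 1]; 4 cycles in total.
sign(π) = (−1)^{n − #cycles} = (−1)^{125−4} = (−1)^121 = -1.
(103|125)_J = -1 (Zolotarev's lemma cross-check).

-1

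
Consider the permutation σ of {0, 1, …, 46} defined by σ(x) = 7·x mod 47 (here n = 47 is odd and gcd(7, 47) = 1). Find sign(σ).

Orbit of 4 under x↦7x: [4, 28, 8, 9, 16, 18, 32]… (length divides ord_47(7)).
The orbit structure of x ↦ 7x mod 47: 3 orbits of sizes [23, 23, 1].
With 3 cycles on 47 points, sign = (−1)^{47−3} = +1.

+1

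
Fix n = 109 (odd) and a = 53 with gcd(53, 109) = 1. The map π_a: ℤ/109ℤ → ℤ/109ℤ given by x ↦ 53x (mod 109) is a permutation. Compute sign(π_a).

-1

Trace 51: π^k(51) = [51, 87, 33, 5, 47, 93, 24] for k=0..6.
Cycle lengths of π_53 on ℤ/109ℤ: [108, 1]; 2 cycles in total.
sign(π) = (−1)^{n − #cycles} = (−1)^{109−2} = (−1)^107 = -1.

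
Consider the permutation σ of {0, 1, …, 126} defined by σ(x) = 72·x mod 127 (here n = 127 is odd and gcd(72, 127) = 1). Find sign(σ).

+1

Orbit of 30 under x↦72x: [30, 1, 72, 104, 122, 21, 115]… (length divides ord_127(72)).
Cycle type of π: 63×2 + 1; total 3 cycles.
With 3 cycles on 127 points, sign = (−1)^{127−3} = +1.
Check: (72/127) = +1 by Zolotarev.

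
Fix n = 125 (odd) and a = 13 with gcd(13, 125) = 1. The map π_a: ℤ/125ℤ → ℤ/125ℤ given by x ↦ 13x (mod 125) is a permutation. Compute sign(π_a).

-1

Trace 52: π^k(52) = [52, 51, 38, 119, 47, 111, 68] for k=0..6.
π_13 has 4 disjoint cycles with lengths [100, 20, 4, 1] on {0,…,124}.
sign(π) = (−1)^{n − #cycles} = (−1)^{125−4} = (−1)^121 = -1.
Check: (13/125) = -1 by Zolotarev.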